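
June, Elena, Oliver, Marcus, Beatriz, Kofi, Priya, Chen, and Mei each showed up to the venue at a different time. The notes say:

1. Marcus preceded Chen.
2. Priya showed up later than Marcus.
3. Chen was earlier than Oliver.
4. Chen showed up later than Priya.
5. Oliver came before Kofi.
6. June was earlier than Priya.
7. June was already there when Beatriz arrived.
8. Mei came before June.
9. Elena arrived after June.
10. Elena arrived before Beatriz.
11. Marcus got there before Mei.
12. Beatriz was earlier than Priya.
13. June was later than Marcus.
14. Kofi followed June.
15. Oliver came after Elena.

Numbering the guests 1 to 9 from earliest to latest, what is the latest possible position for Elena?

Elena must come before Beatriz, Chen, Kofi, Oliver, and Priya — 5 guests forced after them.
Everything else can be placed before Elena in some valid order, so Elena can sit as late as position 9 − 5 = 4.

4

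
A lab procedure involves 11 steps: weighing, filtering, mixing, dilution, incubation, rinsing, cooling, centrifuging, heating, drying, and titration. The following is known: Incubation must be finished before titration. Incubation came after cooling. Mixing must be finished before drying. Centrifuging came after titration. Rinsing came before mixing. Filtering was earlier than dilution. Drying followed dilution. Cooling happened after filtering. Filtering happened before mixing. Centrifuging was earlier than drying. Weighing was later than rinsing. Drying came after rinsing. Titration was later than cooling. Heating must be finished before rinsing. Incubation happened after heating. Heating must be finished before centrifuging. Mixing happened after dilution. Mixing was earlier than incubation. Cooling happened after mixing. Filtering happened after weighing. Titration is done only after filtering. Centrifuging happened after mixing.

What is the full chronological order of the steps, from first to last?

heating, rinsing, weighing, filtering, dilution, mixing, cooling, incubation, titration, centrifuging, drying

The constraints fix every adjacent pair, so only one ordering works:
heating → rinsing → weighing → filtering → dilution → mixing → cooling → incubation → titration → centrifuging → drying.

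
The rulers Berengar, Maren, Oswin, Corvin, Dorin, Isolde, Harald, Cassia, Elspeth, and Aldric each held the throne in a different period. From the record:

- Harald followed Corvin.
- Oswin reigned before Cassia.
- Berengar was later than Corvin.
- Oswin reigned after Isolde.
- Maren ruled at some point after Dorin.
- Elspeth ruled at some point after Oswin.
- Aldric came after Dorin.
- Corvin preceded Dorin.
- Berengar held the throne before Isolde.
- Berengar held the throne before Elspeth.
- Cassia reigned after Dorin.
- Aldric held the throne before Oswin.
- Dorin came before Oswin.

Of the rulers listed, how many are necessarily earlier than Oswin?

5

Directly stated before Oswin: Aldric, Dorin, and Isolde.
Berengar reaches Oswin via Berengar → Isolde → Oswin.
Corvin reaches Oswin via Corvin → Dorin → Oswin.
That's Aldric, Berengar, Corvin, Dorin, and Isolde — 5 in all.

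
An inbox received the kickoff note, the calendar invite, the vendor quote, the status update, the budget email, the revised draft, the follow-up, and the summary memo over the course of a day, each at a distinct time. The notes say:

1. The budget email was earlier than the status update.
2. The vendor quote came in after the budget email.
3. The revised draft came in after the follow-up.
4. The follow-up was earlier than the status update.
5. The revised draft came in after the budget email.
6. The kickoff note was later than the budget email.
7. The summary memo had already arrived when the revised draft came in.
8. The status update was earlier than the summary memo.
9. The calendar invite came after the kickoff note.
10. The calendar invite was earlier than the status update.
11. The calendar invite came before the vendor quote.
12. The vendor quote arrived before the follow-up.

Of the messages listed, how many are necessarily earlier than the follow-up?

4

Directly stated before the follow-up: the vendor quote.
The budget email reaches the follow-up via the budget email → the vendor quote → the follow-up.
The calendar invite reaches the follow-up via the calendar invite → the vendor quote → the follow-up.
The kickoff note reaches the follow-up via the kickoff note → the calendar invite → the vendor quote → the follow-up.
That's the budget email, the calendar invite, the kickoff note, and the vendor quote — 4 in all.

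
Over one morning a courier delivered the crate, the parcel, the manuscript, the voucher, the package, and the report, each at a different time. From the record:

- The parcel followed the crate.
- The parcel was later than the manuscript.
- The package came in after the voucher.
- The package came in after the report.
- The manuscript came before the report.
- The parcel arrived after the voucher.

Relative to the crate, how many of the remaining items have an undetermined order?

Forced after the crate: the parcel.
That leaves the manuscript, the package, the report, and the voucher with no forced order relative to the crate — 4.

4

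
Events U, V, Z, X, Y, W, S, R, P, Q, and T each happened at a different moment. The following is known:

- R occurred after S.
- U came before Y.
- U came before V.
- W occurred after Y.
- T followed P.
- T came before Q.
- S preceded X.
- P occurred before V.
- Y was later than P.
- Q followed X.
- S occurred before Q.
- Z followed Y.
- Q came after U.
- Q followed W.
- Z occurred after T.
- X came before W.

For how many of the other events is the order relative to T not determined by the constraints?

7

Forced before T: P; forced after T: Q and Z.
That leaves R, S, U, V, W, X, and Y with no forced order relative to T — 7.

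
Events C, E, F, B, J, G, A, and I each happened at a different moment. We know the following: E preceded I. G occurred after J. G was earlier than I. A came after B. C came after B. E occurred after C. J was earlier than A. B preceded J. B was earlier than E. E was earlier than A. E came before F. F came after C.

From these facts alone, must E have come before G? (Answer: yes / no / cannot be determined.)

No chain of stated constraints runs from E to G, and none runs from G to E either.
So the relative order of E and G is not fixed by the given facts.

cannot be determined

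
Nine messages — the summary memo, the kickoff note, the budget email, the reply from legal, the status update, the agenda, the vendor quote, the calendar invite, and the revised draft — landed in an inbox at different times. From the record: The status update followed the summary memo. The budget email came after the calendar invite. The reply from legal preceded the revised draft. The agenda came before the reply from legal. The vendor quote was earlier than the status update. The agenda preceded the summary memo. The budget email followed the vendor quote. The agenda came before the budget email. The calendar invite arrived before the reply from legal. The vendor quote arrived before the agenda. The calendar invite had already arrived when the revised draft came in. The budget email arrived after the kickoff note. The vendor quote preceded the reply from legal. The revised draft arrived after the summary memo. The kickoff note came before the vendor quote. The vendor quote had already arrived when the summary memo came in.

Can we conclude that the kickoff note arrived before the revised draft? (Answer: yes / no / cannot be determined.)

Chain the constraints: the kickoff note → the vendor quote → the reply from legal → the revised draft. Each link is directly stated, so the kickoff note comes before the revised draft.

yes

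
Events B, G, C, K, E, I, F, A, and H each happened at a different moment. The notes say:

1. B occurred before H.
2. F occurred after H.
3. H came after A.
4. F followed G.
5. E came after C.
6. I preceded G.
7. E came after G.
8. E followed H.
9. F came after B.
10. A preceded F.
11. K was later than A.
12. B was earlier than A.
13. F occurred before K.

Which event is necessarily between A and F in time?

Tracing the constraints gives A → H → F, so H sits after A and before F.
No other event is forced both after A and before F.

H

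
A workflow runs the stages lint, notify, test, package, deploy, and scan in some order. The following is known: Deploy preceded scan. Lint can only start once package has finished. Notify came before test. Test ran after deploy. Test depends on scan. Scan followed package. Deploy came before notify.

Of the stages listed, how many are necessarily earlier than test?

Directly stated before test: deploy, notify, and scan.
Package reaches test via package → scan → test.
No chain forces lint ahead of test.
That's deploy, notify, package, and scan — 4 in all.

4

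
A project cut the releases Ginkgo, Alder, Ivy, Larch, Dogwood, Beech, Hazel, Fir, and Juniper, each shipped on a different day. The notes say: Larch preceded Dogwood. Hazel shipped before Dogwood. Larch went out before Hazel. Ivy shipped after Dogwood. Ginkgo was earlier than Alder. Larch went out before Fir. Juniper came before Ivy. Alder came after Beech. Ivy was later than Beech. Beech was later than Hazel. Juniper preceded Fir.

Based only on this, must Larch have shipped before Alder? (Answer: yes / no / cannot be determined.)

yes

Chain the constraints: Larch → Hazel → Beech → Alder. Each link is directly stated, so Larch comes before Alder.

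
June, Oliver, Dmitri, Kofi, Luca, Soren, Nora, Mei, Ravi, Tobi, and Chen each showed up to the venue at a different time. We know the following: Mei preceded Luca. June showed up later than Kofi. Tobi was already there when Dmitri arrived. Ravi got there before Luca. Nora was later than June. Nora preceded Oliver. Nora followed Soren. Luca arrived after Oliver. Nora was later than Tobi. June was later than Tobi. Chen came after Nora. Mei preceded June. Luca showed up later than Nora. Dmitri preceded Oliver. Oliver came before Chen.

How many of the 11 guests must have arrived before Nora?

5

Directly stated before Nora: June, Soren, and Tobi.
Kofi reaches Nora via Kofi → June → Nora.
Mei reaches Nora via Mei → June → Nora.
That's June, Kofi, Mei, Soren, and Tobi — 5 in all.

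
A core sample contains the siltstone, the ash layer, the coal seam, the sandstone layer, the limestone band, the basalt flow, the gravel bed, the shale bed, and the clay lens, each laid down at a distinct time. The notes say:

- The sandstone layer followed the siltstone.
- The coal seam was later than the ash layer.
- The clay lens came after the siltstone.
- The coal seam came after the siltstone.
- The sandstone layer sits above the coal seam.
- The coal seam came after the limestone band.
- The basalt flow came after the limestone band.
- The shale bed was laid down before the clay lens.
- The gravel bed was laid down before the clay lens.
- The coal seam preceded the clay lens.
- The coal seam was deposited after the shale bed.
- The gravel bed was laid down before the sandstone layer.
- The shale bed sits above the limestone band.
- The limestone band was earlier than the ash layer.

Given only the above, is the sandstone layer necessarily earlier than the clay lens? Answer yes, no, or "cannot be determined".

No chain of stated constraints runs from the sandstone layer to the clay lens, and none runs from the clay lens to the sandstone layer either.
So the relative order of the sandstone layer and the clay lens is not fixed by the given facts.

cannot be determined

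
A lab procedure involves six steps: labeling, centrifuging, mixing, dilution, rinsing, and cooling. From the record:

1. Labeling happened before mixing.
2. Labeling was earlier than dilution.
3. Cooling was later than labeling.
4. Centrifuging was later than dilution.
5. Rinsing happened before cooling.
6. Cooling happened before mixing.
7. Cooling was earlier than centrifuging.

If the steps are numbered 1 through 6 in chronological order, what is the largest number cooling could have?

4

Cooling must come before centrifuging and mixing — 2 steps forced after it.
Everything else can be placed before cooling in some valid order, so cooling can sit as late as position 6 − 2 = 4.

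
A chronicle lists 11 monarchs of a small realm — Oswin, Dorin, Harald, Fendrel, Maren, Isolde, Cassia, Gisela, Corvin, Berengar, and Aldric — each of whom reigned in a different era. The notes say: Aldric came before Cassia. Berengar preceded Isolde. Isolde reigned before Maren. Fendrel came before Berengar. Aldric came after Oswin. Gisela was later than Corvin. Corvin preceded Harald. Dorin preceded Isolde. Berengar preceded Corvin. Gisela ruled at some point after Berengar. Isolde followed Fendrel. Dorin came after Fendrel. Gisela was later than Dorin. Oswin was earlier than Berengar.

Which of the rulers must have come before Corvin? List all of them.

Berengar, Fendrel, Oswin

Directly stated before Corvin: Berengar.
Fendrel reaches Corvin via Fendrel → Berengar → Corvin.
Oswin reaches Corvin via Oswin → Berengar → Corvin.
No chain forces Maren (or any of the others) ahead of Corvin.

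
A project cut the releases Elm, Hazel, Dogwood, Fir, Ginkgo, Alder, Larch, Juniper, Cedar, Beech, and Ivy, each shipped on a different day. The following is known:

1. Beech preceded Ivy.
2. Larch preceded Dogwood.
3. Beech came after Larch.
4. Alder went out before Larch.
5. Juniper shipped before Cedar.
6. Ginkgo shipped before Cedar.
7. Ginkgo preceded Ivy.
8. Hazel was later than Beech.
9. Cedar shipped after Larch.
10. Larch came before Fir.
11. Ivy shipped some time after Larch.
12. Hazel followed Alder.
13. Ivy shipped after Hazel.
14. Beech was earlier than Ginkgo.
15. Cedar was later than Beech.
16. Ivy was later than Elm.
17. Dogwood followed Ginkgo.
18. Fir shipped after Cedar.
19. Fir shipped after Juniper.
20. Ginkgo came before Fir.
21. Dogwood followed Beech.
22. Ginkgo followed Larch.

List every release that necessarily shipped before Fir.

Directly stated before Fir: Cedar, Ginkgo, Juniper, and Larch.
Alder reaches Fir via Alder → Larch → Fir.
Beech reaches Fir via Beech → Cedar → Fir.

Alder, Beech, Cedar, Ginkgo, Juniper, Larch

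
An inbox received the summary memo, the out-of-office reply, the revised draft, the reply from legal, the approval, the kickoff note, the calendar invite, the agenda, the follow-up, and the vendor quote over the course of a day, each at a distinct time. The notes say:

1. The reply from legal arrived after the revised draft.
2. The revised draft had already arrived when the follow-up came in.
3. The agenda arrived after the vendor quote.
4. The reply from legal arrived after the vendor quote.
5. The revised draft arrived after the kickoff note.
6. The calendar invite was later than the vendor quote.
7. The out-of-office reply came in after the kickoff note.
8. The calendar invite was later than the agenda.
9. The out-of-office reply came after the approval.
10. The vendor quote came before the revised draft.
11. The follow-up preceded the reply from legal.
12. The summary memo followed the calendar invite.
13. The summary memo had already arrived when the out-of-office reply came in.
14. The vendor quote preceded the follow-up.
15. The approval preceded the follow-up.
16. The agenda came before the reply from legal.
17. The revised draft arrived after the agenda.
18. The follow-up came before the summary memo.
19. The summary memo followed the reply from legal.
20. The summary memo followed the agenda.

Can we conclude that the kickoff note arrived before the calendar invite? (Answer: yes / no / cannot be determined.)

No chain of stated constraints runs from the kickoff note to the calendar invite, and none runs from the calendar invite to the kickoff note either.
So the relative order of the kickoff note and the calendar invite is not fixed by the given facts.

cannot be determined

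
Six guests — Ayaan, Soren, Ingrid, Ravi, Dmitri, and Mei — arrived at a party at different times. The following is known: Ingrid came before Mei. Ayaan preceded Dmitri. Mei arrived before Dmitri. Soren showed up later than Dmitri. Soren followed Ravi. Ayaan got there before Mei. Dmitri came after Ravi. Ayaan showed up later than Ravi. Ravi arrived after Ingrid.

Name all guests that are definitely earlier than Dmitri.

Ayaan, Ingrid, Mei, Ravi

Directly stated before Dmitri: Ayaan, Mei, and Ravi.
Ingrid reaches Dmitri via Ingrid → Mei → Dmitri.
No chain forces Soren ahead of Dmitri.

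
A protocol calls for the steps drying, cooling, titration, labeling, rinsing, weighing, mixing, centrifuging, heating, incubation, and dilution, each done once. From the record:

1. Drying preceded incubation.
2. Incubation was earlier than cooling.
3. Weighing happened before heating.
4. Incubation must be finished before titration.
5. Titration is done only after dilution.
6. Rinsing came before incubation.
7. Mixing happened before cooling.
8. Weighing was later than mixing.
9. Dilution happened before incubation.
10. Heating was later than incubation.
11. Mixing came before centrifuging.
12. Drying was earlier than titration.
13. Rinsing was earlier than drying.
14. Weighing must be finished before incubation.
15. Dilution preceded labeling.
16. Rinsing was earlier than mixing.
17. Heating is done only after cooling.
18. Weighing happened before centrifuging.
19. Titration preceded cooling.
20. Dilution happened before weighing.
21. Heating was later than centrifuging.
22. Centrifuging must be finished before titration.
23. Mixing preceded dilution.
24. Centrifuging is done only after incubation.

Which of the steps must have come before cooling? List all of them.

centrifuging, dilution, drying, incubation, mixing, rinsing, titration, weighing

Directly stated before cooling: incubation, mixing, and titration.
Centrifuging reaches cooling via centrifuging → titration → cooling.
Dilution reaches cooling via dilution → titration → cooling.
Drying reaches cooling via drying → incubation → cooling.
Likewise rinsing and weighing each reach cooling by chaining the stated constraints.
No chain forces labeling (or any of the others) ahead of cooling.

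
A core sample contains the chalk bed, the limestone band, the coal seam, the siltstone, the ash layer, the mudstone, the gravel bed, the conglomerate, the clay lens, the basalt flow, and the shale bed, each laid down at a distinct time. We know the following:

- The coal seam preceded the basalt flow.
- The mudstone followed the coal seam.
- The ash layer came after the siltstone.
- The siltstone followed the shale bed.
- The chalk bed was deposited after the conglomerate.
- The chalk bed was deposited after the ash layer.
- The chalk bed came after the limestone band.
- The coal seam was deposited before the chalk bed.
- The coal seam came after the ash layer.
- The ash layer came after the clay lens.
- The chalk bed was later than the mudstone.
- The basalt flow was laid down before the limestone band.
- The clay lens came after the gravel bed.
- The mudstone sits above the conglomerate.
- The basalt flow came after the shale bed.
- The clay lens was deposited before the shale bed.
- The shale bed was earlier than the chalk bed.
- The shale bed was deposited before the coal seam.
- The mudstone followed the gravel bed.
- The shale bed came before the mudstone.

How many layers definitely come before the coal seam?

Directly stated before the coal seam: the ash layer and the shale bed.
The clay lens reaches the coal seam via the clay lens → the ash layer → the coal seam.
The gravel bed reaches the coal seam via the gravel bed → the clay lens → the ash layer → the coal seam.
The siltstone reaches the coal seam via the siltstone → the ash layer → the coal seam.
No chain forces the conglomerate (or any of the others) ahead of the coal seam.
That's the ash layer, the clay lens, the gravel bed, the shale bed, and the siltstone — 5 in all.

5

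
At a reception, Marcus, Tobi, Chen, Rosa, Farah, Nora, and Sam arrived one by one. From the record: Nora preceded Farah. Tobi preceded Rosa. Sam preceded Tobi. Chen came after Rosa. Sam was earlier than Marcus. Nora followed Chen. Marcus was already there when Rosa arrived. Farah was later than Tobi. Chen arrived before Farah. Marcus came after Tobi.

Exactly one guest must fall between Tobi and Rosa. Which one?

Tracing the constraints gives Tobi → Marcus → Rosa, so Marcus sits after Tobi and before Rosa.
No other guest is forced both after Tobi and before Rosa.

Marcus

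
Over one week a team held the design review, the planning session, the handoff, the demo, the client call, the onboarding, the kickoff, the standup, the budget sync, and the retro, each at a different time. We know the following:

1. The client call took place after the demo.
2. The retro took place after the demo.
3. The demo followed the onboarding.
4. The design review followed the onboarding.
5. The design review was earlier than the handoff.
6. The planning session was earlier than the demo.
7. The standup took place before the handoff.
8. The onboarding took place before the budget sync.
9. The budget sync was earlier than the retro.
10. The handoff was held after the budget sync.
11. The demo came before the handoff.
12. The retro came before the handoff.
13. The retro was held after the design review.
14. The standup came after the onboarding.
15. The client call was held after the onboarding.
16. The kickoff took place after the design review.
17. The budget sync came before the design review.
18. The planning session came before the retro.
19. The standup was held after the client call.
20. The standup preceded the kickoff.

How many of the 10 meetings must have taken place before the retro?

5

Directly stated before the retro: the budget sync, the demo, the design review, and the planning session.
The onboarding reaches the retro via the onboarding → the design review → the retro.
No chain forces the standup (or any of the others) ahead of the retro.
That's the budget sync, the demo, the design review, the onboarding, and the planning session — 5 in all.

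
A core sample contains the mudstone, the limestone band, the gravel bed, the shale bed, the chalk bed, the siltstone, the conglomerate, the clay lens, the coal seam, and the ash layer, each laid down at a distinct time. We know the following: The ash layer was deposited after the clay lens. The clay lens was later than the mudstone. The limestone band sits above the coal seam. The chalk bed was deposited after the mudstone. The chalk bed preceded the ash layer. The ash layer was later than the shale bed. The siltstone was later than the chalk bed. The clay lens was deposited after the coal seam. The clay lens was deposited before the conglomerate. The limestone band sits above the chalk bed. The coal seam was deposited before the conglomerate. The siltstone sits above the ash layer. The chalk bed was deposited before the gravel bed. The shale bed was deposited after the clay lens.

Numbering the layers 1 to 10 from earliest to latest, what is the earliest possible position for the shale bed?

The clay lens, the coal seam, and the mudstone must all come before the shale bed — 3 forced predecessors.
Nothing else is forced ahead of the shale bed, so its earliest slot is position 3 + 1 = 4.

4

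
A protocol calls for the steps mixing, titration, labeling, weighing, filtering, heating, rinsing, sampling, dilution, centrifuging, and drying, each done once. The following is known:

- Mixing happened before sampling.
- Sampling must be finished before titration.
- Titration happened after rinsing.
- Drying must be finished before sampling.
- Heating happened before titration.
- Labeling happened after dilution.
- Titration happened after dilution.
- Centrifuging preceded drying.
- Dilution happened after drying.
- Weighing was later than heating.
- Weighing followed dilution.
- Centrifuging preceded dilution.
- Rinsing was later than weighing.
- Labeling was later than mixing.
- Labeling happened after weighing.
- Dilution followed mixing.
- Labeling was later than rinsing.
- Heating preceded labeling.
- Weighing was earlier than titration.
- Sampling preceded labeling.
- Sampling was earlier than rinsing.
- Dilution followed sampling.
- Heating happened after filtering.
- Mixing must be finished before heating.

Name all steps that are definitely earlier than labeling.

centrifuging, dilution, drying, filtering, heating, mixing, rinsing, sampling, weighing

Directly stated before labeling: dilution, heating, mixing, rinsing, sampling, and weighing.
Centrifuging reaches labeling via centrifuging → dilution → labeling.
Drying reaches labeling via drying → sampling → labeling.
Filtering reaches labeling via filtering → heating → labeling.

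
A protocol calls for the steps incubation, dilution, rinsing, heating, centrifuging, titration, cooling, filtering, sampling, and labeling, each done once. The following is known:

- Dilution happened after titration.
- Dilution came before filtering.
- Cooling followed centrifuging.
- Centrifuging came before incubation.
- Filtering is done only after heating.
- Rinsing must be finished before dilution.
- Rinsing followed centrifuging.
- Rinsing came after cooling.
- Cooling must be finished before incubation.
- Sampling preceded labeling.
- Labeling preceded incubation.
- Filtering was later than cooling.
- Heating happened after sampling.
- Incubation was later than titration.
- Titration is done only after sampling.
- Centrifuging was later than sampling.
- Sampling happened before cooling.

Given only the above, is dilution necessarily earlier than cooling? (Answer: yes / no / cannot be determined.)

no

Tracing the constraints gives cooling → rinsing → dilution, so cooling must come before dilution.
That means dilution cannot be before cooling.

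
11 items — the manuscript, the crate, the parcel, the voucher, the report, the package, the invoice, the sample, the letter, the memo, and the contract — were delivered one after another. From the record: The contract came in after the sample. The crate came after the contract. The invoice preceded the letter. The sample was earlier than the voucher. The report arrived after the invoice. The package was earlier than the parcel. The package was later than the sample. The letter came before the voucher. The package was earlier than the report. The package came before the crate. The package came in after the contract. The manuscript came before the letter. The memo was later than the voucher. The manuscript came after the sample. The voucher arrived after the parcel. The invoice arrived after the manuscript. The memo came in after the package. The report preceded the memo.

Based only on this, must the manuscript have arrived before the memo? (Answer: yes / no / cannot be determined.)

Chain the constraints: the manuscript → the letter → the voucher → the memo. Each link is directly stated, so the manuscript comes before the memo.

yes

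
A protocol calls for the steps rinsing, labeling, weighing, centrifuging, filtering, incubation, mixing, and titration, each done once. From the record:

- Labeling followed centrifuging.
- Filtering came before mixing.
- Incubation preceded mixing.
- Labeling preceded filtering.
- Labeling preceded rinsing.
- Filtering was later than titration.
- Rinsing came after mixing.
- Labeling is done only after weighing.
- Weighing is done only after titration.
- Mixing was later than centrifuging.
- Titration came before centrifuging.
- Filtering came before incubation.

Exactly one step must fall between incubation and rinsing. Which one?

mixing

Tracing the constraints gives incubation → mixing → rinsing, so mixing sits after incubation and before rinsing.
No other step is forced both after incubation and before rinsing.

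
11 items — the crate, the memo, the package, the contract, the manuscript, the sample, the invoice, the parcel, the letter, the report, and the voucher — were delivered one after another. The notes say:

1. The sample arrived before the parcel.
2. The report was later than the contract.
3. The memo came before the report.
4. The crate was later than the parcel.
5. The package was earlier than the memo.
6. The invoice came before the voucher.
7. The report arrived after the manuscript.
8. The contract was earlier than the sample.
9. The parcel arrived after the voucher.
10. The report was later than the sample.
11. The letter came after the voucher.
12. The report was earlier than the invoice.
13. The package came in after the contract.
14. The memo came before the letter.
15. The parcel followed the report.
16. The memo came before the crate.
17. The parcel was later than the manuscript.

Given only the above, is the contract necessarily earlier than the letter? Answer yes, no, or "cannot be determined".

yes

Chain the constraints: the contract → the package → the memo → the letter. Each link is directly stated, so the contract comes before the letter.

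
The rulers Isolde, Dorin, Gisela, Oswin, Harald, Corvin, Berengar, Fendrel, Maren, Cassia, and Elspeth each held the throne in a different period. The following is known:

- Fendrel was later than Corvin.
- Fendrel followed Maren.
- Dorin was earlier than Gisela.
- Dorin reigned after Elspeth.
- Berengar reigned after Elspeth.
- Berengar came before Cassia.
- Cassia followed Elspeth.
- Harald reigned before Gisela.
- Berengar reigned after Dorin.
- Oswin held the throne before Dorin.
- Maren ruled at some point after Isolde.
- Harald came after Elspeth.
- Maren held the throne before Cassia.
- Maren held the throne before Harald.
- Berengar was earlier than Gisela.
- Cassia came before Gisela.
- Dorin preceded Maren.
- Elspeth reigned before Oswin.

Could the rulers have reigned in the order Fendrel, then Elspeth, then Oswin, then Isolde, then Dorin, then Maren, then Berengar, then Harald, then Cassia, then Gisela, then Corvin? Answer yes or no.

The constraints require Corvin before Fendrel, but in the proposed sequence Fendrel appears ahead of Corvin. That one violation is enough.

no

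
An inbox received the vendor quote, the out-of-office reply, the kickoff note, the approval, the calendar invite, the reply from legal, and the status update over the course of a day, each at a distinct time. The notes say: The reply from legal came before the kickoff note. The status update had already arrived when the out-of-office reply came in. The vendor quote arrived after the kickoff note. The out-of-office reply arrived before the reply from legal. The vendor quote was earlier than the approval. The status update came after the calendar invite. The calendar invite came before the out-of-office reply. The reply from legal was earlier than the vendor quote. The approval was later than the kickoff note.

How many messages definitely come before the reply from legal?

3

Directly stated before the reply from legal: the out-of-office reply.
The calendar invite reaches the reply from legal via the calendar invite → the out-of-office reply → the reply from legal.
The status update reaches the reply from legal via the status update → the out-of-office reply → the reply from legal.
No chain forces the vendor quote (or any of the others) ahead of the reply from legal.
That's the calendar invite, the out-of-office reply, and the status update — 3 in all.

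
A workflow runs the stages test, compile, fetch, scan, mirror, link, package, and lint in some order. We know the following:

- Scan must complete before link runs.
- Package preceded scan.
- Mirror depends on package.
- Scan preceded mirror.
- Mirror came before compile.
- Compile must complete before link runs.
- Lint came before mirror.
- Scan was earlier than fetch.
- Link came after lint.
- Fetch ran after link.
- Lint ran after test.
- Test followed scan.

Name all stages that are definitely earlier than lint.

package, scan, test

Directly stated before lint: test.
Package reaches lint via package → scan → test → lint.
Scan reaches lint via scan → test → lint.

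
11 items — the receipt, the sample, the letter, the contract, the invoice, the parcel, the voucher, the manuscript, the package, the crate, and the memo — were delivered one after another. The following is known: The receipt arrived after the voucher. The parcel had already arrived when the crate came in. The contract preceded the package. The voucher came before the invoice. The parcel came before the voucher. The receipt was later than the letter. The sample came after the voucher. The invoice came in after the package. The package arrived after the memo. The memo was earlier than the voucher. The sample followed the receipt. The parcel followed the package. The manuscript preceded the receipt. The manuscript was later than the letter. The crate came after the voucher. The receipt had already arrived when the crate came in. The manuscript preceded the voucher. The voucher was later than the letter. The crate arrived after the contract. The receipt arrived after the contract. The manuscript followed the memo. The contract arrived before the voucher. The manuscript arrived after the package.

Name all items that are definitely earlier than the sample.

the contract, the letter, the manuscript, the memo, the package, the parcel, the receipt, the voucher

Directly stated before the sample: the receipt and the voucher.
The contract reaches the sample via the contract → the receipt → the sample.
The letter reaches the sample via the letter → the voucher → the sample.
The manuscript reaches the sample via the manuscript → the receipt → the sample.
Likewise the memo, the package, and the parcel each reach the sample by chaining the stated constraints.
No chain forces the crate (or any of the others) ahead of the sample.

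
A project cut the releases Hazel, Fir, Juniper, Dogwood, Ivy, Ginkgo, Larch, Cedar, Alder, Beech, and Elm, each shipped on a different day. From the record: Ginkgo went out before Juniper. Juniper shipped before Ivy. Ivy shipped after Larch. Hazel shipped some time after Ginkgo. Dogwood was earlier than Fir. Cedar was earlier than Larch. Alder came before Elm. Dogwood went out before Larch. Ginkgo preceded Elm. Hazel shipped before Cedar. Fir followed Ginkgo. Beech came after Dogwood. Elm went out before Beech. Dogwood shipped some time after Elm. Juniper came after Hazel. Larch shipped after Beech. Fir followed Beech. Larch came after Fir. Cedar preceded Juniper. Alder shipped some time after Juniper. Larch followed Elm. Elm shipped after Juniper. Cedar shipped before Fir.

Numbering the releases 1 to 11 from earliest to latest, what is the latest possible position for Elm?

Elm must come before Beech, Dogwood, Fir, Ivy, and Larch — 5 releases forced after it.
Everything else can be placed before Elm in some valid order, so Elm can sit as late as position 11 − 5 = 6.

6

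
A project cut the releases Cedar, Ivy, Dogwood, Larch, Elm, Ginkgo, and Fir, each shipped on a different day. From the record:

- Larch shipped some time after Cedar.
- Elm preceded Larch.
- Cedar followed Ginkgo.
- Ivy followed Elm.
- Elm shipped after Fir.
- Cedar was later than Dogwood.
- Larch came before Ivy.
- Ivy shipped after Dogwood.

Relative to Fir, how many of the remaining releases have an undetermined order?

3

Forced after Fir: Elm, Ivy, and Larch.
That leaves Cedar, Dogwood, and Ginkgo with no forced order relative to Fir — 3.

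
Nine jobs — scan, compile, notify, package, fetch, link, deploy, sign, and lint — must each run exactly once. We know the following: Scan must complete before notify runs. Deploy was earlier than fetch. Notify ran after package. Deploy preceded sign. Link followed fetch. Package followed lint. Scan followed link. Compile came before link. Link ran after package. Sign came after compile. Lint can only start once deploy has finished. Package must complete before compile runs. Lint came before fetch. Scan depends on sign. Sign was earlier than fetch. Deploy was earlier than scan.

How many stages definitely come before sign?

Directly stated before sign: compile and deploy.
Lint reaches sign via lint → package → compile → sign.
Package reaches sign via package → compile → sign.
No chain forces link (or any of the others) ahead of sign.
That's compile, deploy, lint, and package — 4 in all.

4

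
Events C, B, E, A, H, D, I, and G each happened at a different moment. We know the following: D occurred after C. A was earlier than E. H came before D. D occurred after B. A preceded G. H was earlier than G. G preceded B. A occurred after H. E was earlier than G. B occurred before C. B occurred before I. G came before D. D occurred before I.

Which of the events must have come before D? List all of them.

Directly stated before D: B, C, G, and H.
A reaches D via A → G → D.
E reaches D via E → G → D.
No chain forces I ahead of D.

A, B, C, E, G, H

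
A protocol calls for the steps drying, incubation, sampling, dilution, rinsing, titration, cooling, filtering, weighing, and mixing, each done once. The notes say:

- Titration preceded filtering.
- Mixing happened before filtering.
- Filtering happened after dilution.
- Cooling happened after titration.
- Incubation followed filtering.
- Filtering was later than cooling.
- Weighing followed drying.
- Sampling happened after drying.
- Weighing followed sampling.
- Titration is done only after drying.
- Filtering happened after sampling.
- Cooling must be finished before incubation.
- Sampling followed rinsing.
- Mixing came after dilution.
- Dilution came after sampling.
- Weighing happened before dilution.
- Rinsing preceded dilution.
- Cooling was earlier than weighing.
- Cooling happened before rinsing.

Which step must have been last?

Every other step has a chain of constraints placing it before incubation, so incubation is last.

incubation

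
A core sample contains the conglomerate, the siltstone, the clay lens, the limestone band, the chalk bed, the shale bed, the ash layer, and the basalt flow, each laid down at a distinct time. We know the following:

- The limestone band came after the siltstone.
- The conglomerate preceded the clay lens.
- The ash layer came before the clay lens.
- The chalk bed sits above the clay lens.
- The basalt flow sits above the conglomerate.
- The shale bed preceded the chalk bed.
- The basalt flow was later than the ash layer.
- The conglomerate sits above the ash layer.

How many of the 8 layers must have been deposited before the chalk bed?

Directly stated before the chalk bed: the clay lens and the shale bed.
The ash layer reaches the chalk bed via the ash layer → the clay lens → the chalk bed.
The conglomerate reaches the chalk bed via the conglomerate → the clay lens → the chalk bed.
No chain forces the siltstone (or any of the others) ahead of the chalk bed.
That's the ash layer, the clay lens, the conglomerate, and the shale bed — 4 in all.

4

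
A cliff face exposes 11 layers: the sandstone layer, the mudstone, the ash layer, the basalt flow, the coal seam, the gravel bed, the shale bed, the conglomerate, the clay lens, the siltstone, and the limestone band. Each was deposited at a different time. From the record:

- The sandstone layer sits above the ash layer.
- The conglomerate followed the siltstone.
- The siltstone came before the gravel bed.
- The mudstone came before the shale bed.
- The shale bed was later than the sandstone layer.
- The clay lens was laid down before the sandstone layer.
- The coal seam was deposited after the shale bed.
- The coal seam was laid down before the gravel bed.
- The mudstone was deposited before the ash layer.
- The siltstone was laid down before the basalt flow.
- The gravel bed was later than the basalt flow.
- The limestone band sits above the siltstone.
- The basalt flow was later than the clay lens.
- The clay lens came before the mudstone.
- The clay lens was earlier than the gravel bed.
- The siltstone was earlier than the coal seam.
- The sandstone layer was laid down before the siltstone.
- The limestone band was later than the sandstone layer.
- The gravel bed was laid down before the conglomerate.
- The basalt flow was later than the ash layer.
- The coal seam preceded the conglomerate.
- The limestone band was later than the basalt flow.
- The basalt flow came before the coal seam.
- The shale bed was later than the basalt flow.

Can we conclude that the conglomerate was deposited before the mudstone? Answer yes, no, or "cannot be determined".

Tracing the constraints gives the mudstone → the shale bed → the coal seam → the conglomerate, so the mudstone must come before the conglomerate.
That means the conglomerate cannot be before the mudstone.

no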